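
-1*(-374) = 374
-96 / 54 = -16 / 9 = -1.78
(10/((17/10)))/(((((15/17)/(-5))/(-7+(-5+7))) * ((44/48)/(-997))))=-1994000/11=-181272.73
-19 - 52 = -71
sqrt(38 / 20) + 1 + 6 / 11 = sqrt(190) / 10 + 17 / 11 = 2.92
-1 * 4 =-4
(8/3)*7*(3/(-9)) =-56/9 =-6.22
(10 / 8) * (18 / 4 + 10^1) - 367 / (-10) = 2193 / 40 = 54.82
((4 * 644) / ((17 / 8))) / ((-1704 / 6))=-5152 / 1207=-4.27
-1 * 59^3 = -205379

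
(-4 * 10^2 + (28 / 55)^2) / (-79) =5.06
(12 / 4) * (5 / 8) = 15 / 8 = 1.88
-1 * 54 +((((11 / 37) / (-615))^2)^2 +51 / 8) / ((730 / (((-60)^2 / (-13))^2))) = 201134218744818548258 / 326679507529922885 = 615.69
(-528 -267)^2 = 632025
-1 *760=-760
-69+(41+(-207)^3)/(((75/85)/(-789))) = 39656437297/5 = 7931287459.40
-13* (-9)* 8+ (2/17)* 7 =15926/17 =936.82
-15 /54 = -5 /18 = -0.28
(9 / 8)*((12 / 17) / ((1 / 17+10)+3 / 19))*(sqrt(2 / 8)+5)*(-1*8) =-171 / 50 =-3.42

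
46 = 46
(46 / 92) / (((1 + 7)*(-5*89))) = -0.00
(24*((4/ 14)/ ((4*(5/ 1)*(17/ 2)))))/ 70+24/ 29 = 500148/ 603925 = 0.83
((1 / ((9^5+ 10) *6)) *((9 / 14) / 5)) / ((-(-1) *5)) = 3 / 41341300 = 0.00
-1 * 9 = -9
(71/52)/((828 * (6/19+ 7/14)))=1349/667368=0.00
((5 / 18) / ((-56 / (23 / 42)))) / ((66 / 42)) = -115 / 66528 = -0.00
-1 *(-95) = 95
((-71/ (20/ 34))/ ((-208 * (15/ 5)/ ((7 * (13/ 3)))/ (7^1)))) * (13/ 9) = 768859/ 12960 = 59.33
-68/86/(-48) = 17/1032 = 0.02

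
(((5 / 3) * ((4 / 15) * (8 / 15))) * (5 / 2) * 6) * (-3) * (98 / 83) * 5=-15680 / 249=-62.97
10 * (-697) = -6970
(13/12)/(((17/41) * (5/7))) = 3731/1020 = 3.66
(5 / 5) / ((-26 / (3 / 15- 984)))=4919 / 130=37.84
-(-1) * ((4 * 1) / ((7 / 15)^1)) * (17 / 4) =36.43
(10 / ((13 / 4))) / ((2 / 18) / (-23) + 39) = 1035 / 13117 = 0.08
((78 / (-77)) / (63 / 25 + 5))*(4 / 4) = -975 / 7238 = -0.13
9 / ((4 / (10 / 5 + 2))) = 9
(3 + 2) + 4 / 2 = 7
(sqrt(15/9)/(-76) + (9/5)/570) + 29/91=27823/86450- sqrt(15)/228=0.30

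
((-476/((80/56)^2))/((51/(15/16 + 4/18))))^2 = 3281112961/116640000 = 28.13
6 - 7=-1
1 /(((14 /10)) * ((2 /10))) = 25 /7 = 3.57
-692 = -692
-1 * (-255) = 255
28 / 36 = 7 / 9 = 0.78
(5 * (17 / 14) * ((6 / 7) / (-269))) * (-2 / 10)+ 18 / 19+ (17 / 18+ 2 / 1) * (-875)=-11609820539 / 4507902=-2575.44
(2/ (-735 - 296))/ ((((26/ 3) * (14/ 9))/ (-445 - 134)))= 15633/ 187642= 0.08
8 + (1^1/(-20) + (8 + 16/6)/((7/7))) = 1117/60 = 18.62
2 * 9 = 18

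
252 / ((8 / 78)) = 2457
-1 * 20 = -20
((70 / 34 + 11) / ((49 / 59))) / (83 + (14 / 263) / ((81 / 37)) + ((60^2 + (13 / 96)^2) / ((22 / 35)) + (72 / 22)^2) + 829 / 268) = 4632718148112384 / 1715959259495045957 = 0.00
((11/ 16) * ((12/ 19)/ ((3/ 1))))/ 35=11/ 2660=0.00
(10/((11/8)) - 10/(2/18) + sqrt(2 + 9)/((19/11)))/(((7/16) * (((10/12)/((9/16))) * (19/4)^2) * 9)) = -0.61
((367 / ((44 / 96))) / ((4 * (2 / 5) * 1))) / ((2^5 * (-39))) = -1835 / 4576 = -0.40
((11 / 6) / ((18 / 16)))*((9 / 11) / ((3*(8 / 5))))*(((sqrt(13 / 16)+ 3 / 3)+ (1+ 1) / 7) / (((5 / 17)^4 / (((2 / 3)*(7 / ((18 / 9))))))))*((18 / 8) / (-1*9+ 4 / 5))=-250563 / 8200 - 584647*sqrt(13) / 98400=-51.98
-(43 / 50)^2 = -1849 / 2500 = -0.74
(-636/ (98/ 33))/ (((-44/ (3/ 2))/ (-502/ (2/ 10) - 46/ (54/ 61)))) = -3666169/ 196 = -18704.94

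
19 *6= 114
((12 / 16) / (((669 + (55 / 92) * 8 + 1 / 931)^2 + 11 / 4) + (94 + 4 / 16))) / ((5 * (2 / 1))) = 1375549707 / 8328154762403720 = 0.00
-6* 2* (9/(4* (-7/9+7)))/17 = -243/952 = -0.26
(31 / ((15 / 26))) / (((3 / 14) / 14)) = 157976 / 45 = 3510.58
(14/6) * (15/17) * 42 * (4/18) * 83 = 81340/51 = 1594.90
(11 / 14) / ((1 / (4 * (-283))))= -6226 / 7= -889.43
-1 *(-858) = 858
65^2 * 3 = 12675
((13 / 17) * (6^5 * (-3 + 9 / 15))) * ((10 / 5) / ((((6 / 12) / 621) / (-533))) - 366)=1606496156928 / 85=18899954787.39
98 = 98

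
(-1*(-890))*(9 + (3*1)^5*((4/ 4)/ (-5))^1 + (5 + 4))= -27234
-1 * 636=-636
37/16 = 2.31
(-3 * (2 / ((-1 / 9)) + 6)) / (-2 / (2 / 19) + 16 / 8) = -2.12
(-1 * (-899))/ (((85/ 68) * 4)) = 899/ 5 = 179.80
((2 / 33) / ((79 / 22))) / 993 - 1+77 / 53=5648396 / 12473073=0.45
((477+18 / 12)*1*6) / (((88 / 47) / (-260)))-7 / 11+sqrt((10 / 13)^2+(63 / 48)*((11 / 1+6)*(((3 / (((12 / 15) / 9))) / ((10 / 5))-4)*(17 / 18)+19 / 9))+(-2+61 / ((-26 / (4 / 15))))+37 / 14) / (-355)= -8770919 / 22-sqrt(152171237715) / 7753200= -398678.19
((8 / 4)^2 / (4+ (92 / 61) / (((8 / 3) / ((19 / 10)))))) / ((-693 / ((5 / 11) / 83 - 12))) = 53440880 / 3917101419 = 0.01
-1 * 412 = -412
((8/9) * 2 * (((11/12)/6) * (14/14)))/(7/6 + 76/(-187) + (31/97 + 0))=798116/3173121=0.25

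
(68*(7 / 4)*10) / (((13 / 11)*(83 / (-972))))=-12723480 / 1079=-11791.92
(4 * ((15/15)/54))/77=2/2079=0.00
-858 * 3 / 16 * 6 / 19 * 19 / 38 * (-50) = 96525 / 76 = 1270.07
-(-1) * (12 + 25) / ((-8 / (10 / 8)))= -185 / 32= -5.78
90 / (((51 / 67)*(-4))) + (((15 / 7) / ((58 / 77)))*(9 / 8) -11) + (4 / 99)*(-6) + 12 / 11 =-36.51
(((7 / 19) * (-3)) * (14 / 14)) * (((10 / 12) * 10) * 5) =-875 / 19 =-46.05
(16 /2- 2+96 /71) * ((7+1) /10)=2088 /355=5.88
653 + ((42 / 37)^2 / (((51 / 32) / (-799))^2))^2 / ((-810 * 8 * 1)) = -16184678.01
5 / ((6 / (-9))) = -15 / 2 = -7.50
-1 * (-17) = 17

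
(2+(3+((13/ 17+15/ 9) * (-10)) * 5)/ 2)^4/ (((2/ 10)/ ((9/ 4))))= 5827919570706005/ 48108096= 121142178.87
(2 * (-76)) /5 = -152 /5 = -30.40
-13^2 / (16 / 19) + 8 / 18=-28835 / 144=-200.24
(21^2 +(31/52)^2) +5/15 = 3582979/8112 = 441.69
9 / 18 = 1 / 2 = 0.50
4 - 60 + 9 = -47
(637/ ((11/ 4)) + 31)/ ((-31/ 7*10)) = -20223/ 3410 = -5.93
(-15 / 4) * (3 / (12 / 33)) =-495 / 16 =-30.94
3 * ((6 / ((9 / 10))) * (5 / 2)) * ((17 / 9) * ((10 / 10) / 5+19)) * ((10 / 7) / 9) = 54400 / 189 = 287.83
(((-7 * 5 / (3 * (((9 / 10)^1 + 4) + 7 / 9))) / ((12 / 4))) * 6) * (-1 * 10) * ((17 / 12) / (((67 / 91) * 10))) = 38675 / 4891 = 7.91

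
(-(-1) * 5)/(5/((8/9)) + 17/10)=200/293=0.68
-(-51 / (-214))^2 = -2601 / 45796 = -0.06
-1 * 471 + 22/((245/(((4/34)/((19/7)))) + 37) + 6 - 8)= -5357581/11375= -471.00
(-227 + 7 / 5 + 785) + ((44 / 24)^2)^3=139354637 / 233280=597.37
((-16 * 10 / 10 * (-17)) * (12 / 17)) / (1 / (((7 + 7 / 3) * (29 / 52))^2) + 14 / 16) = 63297024 / 300631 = 210.55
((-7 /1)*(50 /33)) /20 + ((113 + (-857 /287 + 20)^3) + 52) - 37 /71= 563746707449971 /110776585458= 5089.04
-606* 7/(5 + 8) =-4242/13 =-326.31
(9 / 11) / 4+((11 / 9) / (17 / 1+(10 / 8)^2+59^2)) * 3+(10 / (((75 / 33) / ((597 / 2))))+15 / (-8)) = 96951005059 / 73910760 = 1311.73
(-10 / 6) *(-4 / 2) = 10 / 3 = 3.33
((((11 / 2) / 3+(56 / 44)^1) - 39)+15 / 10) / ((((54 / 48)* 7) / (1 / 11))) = -9080 / 22869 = -0.40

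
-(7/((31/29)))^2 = -41209/961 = -42.88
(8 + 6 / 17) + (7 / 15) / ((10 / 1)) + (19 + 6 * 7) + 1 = 179519 / 2550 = 70.40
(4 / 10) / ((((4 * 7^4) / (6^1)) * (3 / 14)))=2 / 1715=0.00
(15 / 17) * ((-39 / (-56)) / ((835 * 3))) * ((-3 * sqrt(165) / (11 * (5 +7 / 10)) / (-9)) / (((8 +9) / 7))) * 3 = 65 * sqrt(165) / 40347868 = 0.00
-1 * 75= -75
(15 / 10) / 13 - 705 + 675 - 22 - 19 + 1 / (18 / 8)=-70.44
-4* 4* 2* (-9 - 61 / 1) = 2240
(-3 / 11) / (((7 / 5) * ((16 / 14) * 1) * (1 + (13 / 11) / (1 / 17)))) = -15 / 1856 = -0.01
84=84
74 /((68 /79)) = 2923 /34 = 85.97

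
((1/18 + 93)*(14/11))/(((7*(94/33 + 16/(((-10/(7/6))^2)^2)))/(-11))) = -65.27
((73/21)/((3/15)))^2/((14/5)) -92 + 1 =16.89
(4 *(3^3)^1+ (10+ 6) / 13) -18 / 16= 108.11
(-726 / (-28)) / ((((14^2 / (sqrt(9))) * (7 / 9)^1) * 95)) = 9801 / 1824760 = 0.01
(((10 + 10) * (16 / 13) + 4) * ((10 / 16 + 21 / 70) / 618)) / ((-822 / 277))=-0.01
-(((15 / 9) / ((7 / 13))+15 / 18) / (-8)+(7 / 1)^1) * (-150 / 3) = 18225 / 56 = 325.45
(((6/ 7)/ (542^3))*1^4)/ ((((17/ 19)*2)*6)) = 19/ 37894380944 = 0.00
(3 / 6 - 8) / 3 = -5 / 2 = -2.50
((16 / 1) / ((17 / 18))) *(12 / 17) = 3456 / 289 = 11.96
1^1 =1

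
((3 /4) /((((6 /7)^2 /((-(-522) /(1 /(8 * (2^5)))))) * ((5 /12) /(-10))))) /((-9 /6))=2182656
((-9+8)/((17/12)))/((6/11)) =-22/17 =-1.29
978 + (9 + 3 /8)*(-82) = 837 /4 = 209.25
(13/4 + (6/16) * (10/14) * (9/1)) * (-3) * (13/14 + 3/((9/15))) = -78933/784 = -100.68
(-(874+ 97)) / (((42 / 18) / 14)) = -5826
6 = 6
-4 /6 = -2 /3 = -0.67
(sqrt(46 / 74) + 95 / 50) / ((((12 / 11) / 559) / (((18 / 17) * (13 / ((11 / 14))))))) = 152607 * sqrt(851) / 629 + 2899533 / 170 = 24133.72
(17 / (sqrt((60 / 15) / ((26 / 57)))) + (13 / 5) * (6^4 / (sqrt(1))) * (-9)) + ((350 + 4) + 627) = -146727 / 5 + 17 * sqrt(1482) / 114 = -29339.66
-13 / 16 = -0.81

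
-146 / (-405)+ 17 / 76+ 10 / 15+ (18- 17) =69281 / 30780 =2.25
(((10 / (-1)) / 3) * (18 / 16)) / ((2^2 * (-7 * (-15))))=-1 / 112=-0.01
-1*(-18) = 18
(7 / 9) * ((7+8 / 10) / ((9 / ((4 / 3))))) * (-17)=-6188 / 405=-15.28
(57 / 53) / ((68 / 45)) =2565 / 3604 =0.71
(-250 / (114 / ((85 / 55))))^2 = 4515625 / 393129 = 11.49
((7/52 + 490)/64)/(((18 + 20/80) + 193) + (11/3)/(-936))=688149/18981728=0.04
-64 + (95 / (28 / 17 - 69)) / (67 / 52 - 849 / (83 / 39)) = -25151394348 / 393012319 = -64.00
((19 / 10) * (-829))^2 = 2480940.01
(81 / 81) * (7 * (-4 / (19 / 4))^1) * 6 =-672 / 19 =-35.37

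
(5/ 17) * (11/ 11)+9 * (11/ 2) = 1693/ 34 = 49.79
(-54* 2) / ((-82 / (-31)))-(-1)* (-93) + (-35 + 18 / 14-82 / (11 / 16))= -905479 / 3157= -286.82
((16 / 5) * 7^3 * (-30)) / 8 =-4116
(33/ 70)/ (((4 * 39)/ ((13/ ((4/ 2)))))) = 11/ 560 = 0.02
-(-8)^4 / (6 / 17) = -34816 / 3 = -11605.33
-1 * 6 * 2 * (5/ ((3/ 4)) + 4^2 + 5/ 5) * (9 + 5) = -3976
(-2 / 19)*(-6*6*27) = 1944 / 19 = 102.32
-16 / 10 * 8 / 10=-32 / 25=-1.28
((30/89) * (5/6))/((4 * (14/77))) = 275/712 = 0.39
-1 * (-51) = 51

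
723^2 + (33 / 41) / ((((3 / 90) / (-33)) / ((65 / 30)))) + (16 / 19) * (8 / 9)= 3652754032 / 7011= 521003.29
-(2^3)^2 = -64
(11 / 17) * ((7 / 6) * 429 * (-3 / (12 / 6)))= -33033 / 68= -485.78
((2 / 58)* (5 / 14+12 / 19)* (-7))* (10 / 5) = -0.48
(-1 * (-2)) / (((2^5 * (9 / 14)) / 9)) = 7 / 8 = 0.88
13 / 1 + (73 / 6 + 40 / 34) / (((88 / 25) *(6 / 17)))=75209 / 3168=23.74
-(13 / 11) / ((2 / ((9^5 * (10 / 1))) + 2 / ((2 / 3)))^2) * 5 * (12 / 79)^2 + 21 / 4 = 8810687604439047 / 1683082802927878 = 5.23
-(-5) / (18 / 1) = 5 / 18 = 0.28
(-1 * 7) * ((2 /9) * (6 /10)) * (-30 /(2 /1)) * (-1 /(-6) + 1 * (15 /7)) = 32.33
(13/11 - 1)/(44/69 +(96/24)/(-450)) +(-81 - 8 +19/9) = -13948879/161073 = -86.60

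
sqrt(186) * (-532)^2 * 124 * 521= 18284482496 * sqrt(186)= 249367094515.81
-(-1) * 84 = 84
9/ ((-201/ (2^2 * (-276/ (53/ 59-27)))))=-48852/ 25795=-1.89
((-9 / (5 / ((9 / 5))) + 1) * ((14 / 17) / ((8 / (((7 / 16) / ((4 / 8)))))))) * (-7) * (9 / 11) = 21609 / 18700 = 1.16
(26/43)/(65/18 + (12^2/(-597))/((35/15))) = 651924/3781979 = 0.17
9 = 9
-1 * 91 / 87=-1.05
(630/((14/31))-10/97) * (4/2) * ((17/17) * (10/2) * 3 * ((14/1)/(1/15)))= 852421500/97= 8787850.52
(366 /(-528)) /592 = -61 /52096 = -0.00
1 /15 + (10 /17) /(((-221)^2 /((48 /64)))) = 1660819 /24908910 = 0.07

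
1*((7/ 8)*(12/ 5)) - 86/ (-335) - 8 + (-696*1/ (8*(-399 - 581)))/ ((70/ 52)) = -3204319/ 574525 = -5.58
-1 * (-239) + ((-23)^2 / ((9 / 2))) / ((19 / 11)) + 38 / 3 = 319.73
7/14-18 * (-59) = 2125/2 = 1062.50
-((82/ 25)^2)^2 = -45212176/ 390625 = -115.74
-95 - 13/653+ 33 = -40499/653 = -62.02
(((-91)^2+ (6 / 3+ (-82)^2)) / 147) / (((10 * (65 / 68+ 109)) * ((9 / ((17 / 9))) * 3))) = 0.01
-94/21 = -4.48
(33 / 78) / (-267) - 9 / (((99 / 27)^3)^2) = -65033633 / 12298176462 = -0.01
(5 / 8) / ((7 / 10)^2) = 125 / 98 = 1.28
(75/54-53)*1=-929/18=-51.61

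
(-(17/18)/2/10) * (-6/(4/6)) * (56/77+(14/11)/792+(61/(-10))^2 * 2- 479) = -747649579/4356000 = -171.64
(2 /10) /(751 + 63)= 1 /4070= 0.00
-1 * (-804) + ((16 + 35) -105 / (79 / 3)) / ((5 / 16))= 377004 / 395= 954.44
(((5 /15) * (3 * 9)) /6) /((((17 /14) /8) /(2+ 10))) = 2016 /17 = 118.59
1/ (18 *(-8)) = -1/ 144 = -0.01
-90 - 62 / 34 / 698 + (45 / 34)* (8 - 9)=-541838 / 5933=-91.33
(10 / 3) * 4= 40 / 3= 13.33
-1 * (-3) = 3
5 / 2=2.50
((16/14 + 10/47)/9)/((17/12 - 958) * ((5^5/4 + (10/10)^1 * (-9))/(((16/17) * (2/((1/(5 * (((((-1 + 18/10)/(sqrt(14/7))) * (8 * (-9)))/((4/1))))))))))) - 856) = 259408105832448/118072506050768468633 + 1651798058446848 * sqrt(2)/118072506050768468633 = 0.00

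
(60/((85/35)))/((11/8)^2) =26880/2057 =13.07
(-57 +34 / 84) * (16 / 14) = -9508 / 147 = -64.68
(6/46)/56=3/1288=0.00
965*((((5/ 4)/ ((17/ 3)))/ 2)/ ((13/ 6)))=49.12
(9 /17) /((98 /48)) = 216 /833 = 0.26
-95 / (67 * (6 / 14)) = -665 / 201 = -3.31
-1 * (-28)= 28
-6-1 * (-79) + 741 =814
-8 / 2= -4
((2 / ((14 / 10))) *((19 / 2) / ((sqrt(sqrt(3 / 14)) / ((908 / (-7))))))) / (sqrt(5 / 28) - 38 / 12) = 258780 *2^(1 / 4) *21^(3 / 4) *sqrt(5) / 60809 + 1638940 *14^(1 / 4) *3^(3 / 4) / 8687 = 942.90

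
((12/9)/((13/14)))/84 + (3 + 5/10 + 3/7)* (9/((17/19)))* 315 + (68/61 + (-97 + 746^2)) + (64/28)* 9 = 966317415005/1698606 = 568888.50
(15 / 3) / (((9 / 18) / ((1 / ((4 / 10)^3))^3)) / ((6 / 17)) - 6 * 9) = -0.09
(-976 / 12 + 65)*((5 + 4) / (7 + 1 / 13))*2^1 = -1911 / 46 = -41.54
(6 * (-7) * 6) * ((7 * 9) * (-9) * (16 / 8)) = 285768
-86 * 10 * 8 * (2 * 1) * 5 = -68800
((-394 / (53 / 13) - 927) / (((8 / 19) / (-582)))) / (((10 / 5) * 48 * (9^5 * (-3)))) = -99988279 / 1201765248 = -0.08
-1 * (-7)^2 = -49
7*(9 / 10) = 63 / 10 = 6.30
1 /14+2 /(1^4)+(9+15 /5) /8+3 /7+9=13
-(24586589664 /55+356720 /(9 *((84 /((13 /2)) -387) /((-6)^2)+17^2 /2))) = -1543129147300832 /3451965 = -447029198.53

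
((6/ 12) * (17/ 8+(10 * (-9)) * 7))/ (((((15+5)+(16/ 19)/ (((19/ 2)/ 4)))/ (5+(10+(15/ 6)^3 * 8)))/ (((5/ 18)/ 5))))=-63465605/ 529056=-119.96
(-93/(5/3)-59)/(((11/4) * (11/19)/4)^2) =-724.63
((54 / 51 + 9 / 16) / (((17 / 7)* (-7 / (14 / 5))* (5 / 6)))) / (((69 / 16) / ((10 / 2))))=-12348 / 33235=-0.37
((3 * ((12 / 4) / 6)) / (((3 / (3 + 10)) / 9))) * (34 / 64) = 1989 / 64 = 31.08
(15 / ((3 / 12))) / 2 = 30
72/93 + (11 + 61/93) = 1156/93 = 12.43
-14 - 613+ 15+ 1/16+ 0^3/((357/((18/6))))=-9791/16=-611.94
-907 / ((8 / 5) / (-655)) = 2970425 / 8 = 371303.12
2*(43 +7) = 100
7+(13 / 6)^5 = 425725 / 7776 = 54.75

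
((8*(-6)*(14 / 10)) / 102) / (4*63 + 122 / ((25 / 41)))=-140 / 96067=-0.00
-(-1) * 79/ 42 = 79/ 42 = 1.88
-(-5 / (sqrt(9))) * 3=5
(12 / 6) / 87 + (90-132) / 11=-3632 / 957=-3.80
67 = 67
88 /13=6.77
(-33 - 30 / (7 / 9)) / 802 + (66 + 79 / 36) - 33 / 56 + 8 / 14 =13760725 / 202104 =68.09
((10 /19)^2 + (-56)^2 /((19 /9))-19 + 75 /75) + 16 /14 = 3711894 /2527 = 1468.89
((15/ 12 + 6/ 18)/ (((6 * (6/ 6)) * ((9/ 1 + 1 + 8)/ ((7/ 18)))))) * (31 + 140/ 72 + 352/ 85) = 7546553/ 35691840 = 0.21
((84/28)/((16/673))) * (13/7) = 26247/112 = 234.35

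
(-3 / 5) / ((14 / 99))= -297 / 70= -4.24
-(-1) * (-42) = -42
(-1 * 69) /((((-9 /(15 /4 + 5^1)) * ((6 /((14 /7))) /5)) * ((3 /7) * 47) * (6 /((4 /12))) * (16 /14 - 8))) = -197225 /4385664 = -0.04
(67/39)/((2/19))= 1273/78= 16.32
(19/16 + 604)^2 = 93760489/256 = 366251.91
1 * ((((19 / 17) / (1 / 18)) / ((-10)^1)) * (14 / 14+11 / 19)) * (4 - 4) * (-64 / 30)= 0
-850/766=-425/383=-1.11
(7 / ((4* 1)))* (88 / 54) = 77 / 27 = 2.85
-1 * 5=-5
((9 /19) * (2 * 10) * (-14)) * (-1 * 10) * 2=50400 /19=2652.63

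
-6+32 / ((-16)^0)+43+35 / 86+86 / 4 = 3909 / 43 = 90.91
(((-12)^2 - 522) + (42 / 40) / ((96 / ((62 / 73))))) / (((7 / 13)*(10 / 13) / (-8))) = 213178121 / 29200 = 7300.62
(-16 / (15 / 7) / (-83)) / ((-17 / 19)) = -2128 / 21165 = -0.10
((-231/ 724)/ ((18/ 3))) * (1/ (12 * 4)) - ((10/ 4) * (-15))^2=-97740077/ 69504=-1406.25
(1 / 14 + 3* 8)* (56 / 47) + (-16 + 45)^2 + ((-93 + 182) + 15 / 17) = 766691 / 799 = 959.56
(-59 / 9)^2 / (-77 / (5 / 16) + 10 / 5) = -17405 / 98982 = -0.18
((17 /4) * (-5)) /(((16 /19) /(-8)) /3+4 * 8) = -4845 /7288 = -0.66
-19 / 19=-1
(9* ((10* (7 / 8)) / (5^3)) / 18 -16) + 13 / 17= -51681 / 3400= -15.20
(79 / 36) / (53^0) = 2.19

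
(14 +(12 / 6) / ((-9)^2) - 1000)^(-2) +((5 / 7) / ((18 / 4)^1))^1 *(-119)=-18.89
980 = 980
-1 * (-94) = 94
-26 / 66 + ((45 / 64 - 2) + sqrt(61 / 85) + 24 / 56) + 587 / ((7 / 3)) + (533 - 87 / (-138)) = sqrt(5185) / 85 + 38080651 / 48576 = 784.79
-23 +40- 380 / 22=-3 / 11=-0.27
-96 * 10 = -960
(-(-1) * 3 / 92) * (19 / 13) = 57 / 1196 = 0.05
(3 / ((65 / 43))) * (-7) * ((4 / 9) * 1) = -1204 / 195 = -6.17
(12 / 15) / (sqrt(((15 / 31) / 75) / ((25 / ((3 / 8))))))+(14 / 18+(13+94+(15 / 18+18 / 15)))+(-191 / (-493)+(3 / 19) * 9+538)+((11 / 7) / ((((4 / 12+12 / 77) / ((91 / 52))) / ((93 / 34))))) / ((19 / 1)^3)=8 * sqrt(930) / 3+89361258545237 / 137558891160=730.94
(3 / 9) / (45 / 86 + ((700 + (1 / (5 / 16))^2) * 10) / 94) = 20210 / 4612773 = 0.00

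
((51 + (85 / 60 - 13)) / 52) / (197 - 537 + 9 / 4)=-473 / 210756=-0.00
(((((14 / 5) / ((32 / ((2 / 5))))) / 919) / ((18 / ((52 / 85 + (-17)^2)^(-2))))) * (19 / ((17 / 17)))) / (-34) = -0.00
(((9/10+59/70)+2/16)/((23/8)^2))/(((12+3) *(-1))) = -0.02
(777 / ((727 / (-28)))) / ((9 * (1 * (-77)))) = 1036 / 23991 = 0.04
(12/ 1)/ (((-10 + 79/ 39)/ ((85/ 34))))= -1170/ 311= -3.76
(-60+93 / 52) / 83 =-3027 / 4316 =-0.70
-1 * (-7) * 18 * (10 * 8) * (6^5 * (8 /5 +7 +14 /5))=893555712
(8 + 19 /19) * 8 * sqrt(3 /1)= 72 * sqrt(3)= 124.71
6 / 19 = 0.32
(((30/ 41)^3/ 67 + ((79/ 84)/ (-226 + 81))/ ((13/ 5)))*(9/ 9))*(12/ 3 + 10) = 490237147/ 10445253234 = 0.05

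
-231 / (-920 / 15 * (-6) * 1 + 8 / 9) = -2079 / 3320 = -0.63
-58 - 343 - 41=-442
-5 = -5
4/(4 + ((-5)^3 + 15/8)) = -32/953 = -0.03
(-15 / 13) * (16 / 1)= -240 / 13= -18.46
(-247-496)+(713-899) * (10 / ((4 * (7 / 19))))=-14036 / 7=-2005.14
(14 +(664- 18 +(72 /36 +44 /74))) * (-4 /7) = -378.63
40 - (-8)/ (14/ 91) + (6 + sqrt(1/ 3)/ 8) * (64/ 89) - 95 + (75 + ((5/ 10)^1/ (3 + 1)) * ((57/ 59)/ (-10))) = 8 * sqrt(3)/ 267 + 32053167/ 420080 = 76.35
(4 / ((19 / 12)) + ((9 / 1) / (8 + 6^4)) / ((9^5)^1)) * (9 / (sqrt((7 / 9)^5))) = 410666131 * sqrt(7) / 25494504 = 42.62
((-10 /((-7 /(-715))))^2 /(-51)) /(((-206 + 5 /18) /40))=12269400000 /3084599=3977.63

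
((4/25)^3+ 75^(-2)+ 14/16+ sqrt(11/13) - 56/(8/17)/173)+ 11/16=342116693/389250000+ sqrt(143)/13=1.80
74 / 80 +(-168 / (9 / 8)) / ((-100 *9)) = 5891 / 5400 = 1.09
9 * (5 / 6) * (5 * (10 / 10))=75 / 2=37.50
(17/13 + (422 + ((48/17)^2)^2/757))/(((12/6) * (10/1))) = 347998369099/16438603220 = 21.17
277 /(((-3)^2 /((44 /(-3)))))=-12188 /27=-451.41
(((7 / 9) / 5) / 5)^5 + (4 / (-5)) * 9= -4151882795693 / 576650390625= -7.20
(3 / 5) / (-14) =-3 / 70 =-0.04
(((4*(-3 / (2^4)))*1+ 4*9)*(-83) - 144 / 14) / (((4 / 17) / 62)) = -43324143 / 56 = -773645.41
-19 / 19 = -1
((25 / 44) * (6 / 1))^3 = 421875 / 10648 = 39.62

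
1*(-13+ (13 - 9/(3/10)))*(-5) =150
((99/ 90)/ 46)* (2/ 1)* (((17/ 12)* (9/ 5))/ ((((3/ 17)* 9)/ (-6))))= -3179/ 6900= -0.46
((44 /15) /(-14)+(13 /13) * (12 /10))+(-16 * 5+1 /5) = -1655 /21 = -78.81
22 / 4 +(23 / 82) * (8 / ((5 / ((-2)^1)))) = 1887 / 410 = 4.60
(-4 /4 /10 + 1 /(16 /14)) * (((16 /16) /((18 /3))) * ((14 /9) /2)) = 217 /2160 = 0.10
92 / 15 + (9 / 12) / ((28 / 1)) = 10349 / 1680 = 6.16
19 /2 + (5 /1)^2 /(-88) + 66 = 6619 /88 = 75.22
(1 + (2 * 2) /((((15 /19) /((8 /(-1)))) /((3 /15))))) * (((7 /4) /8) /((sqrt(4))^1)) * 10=-7.77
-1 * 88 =-88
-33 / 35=-0.94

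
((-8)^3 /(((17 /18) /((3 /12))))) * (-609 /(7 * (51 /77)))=5144832 /289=17802.19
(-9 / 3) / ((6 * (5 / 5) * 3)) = -1 / 6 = -0.17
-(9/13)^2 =-81/169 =-0.48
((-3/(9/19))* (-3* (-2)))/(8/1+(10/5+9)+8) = -38/27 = -1.41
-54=-54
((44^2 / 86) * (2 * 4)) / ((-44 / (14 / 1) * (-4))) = 616 / 43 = 14.33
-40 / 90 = -4 / 9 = -0.44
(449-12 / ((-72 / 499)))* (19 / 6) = 60667 / 36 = 1685.19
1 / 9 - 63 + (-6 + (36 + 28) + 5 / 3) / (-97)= -55439 / 873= -63.50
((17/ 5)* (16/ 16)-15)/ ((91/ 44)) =-2552/ 455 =-5.61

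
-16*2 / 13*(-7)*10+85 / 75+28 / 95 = 643691 / 3705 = 173.74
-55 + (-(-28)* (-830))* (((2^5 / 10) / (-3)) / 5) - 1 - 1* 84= 72268 / 15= 4817.87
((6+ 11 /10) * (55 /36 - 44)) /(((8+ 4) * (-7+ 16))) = -108559 /38880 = -2.79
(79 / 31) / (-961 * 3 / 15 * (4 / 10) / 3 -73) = -5925 / 229307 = -0.03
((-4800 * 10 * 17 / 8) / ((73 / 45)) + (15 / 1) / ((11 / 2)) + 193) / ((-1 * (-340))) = -50332831 / 273020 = -184.36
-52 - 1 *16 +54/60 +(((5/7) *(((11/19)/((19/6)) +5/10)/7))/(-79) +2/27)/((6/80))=-74847138481/1131919110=-66.12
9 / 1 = 9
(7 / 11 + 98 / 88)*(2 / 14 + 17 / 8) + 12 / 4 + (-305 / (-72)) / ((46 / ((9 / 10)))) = 2595 / 368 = 7.05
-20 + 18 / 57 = -374 / 19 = -19.68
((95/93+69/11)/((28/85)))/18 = 45305/36828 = 1.23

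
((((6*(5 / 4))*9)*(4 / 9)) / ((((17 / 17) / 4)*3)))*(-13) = -520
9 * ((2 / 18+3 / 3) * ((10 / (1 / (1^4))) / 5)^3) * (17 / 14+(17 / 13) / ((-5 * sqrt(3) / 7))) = 680 / 7 - 1904 * sqrt(3) / 39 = 12.58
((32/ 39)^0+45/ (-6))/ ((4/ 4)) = -13/ 2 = -6.50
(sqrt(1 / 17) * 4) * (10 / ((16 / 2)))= 5 * sqrt(17) / 17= 1.21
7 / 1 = 7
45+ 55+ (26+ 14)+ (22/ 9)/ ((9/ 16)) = 11692/ 81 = 144.35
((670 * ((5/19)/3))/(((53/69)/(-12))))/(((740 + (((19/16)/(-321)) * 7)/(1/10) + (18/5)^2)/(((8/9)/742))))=-26381920000/18053479884979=-0.00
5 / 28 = 0.18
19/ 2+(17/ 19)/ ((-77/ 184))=21541/ 2926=7.36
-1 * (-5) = 5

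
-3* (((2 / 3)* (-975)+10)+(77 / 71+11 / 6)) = 271397 / 142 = 1911.25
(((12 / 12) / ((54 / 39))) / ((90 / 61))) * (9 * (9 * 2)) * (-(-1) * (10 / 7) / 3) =793 / 21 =37.76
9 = 9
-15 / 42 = -5 / 14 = -0.36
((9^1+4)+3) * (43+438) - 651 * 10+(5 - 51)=1140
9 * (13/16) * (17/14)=1989/224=8.88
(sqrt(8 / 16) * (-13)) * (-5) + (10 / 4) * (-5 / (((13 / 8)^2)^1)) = -800 / 169 + 65 * sqrt(2) / 2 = 41.23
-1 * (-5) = 5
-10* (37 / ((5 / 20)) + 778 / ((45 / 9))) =-3036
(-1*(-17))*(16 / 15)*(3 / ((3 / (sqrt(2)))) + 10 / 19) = 544 / 57 + 272*sqrt(2) / 15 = 35.19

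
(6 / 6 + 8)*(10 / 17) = 90 / 17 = 5.29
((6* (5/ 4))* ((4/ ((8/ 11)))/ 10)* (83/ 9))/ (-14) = -913/ 336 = -2.72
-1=-1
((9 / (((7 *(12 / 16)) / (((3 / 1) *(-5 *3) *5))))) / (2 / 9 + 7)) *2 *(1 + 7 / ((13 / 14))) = -1078920 / 1183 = -912.02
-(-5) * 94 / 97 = 470 / 97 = 4.85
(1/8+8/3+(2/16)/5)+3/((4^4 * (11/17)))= 119741/42240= 2.83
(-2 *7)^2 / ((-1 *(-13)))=196 / 13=15.08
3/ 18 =1/ 6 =0.17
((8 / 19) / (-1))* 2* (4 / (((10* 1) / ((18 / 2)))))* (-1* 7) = 2016 / 95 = 21.22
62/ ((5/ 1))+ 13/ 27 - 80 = -9061/ 135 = -67.12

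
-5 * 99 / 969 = -165 / 323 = -0.51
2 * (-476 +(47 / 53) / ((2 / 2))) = -50362 / 53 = -950.23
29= 29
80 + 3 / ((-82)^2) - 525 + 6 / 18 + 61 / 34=-151871473 / 342924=-442.87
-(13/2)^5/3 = -371293/96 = -3867.64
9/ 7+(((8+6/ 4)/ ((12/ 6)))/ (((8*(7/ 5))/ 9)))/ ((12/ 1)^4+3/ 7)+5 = 13625615/ 2167648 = 6.29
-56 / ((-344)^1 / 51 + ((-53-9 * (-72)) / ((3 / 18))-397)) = -0.02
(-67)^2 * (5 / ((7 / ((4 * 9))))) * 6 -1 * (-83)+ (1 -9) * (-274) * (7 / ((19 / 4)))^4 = 641318844685 / 912247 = 703010.09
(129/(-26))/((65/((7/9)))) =-301/5070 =-0.06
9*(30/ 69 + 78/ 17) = 17676/ 391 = 45.21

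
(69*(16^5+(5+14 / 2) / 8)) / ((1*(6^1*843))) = 48234565 / 3372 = 14304.44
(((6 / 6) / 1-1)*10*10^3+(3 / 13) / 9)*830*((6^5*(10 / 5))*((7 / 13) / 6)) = 5019840 / 169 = 29703.20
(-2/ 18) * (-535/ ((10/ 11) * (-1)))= -1177/ 18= -65.39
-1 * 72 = -72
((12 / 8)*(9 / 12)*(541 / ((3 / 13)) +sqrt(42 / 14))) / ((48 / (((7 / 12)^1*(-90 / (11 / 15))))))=-11076975 / 2816 - 4725*sqrt(3) / 2816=-3936.49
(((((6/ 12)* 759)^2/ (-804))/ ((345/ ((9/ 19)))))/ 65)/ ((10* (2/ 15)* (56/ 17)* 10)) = -1277397/ 14827904000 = -0.00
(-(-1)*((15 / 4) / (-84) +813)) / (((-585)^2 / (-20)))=-91051 / 1916460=-0.05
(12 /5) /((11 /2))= 24 /55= 0.44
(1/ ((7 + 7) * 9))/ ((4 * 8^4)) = 1/ 2064384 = 0.00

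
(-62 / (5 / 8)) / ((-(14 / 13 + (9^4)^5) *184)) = 806 / 18175709861290108559105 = 0.00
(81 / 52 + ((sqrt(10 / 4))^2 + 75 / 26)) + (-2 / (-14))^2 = 17741 / 2548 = 6.96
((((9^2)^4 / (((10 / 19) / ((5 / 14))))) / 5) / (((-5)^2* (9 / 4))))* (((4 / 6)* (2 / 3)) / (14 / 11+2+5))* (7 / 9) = 49364964 / 11375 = 4339.78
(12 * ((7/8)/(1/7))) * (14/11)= 1029/11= 93.55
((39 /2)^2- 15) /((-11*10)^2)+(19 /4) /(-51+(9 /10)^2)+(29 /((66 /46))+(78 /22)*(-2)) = 1057247453 /80973200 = 13.06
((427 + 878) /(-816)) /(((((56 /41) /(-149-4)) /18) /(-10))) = -32246.32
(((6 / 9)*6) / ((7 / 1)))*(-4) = -16 / 7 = -2.29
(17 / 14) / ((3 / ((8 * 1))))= 68 / 21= 3.24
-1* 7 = -7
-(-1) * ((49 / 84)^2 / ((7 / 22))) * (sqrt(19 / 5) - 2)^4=234157 / 1800 - 1001 * sqrt(95) / 75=0.00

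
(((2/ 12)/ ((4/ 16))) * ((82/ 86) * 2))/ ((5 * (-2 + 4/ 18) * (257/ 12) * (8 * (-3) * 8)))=0.00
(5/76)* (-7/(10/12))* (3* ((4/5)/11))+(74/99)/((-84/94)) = -189019/197505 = -0.96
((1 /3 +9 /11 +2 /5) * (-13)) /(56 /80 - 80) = 512 /2013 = 0.25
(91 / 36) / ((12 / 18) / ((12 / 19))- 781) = -91 / 28078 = -0.00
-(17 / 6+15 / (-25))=-67 / 30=-2.23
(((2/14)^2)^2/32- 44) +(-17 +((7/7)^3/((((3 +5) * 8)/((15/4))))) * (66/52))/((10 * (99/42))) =-117915858439/2636874240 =-44.72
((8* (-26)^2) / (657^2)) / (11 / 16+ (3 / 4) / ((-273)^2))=716538368 / 39319914591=0.02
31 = 31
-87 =-87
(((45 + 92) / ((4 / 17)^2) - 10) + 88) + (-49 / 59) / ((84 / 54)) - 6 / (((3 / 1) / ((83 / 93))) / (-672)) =109784261 / 29264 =3751.51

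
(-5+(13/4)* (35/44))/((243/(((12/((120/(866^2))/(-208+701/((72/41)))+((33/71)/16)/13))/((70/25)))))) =-2024755722986750/106275785223069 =-19.05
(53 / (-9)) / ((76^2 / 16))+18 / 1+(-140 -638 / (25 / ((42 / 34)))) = -212013277 / 1380825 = -153.54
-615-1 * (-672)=57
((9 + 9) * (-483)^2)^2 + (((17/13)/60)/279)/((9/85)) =6907244738755115953/391716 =17633297436804.00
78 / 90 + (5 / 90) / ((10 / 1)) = 157 / 180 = 0.87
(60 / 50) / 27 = 2 / 45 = 0.04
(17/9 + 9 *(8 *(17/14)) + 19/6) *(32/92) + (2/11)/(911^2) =425527057070/13228110819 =32.17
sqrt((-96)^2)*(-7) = -672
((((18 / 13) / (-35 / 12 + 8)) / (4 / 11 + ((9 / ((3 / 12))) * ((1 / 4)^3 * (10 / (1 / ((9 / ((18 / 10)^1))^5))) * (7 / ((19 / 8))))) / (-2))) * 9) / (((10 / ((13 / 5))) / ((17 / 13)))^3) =-499033062 / 134165352953125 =-0.00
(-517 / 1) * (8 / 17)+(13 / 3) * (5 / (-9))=-112777 / 459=-245.70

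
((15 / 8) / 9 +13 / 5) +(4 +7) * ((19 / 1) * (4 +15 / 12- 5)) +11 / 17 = 113639 / 2040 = 55.71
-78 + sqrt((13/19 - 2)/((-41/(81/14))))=-78 + 45*sqrt(10906)/10906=-77.57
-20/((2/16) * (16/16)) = -160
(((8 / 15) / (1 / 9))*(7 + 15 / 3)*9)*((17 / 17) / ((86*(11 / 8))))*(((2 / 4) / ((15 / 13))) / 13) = 1728 / 11825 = 0.15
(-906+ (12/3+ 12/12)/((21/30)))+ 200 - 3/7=-4895/7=-699.29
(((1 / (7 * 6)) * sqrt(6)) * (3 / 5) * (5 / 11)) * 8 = 4 * sqrt(6) / 77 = 0.13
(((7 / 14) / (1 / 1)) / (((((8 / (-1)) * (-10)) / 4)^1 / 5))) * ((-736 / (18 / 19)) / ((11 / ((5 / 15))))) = -874 / 297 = -2.94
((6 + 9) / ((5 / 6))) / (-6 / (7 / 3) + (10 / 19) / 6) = -7182 / 991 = -7.25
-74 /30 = -37 /15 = -2.47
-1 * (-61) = 61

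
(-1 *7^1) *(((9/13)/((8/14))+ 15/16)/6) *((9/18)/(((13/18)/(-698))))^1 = 3276063/2704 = 1211.56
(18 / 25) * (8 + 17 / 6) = 39 / 5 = 7.80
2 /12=1 /6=0.17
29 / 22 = 1.32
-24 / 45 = -8 / 15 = -0.53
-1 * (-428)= 428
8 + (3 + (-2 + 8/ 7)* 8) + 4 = 57/ 7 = 8.14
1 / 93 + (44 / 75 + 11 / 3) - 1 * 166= -376036 / 2325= -161.74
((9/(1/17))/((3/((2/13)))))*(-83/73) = -8466/949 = -8.92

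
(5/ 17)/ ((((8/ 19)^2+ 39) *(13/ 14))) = 25270/ 3125603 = 0.01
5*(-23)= -115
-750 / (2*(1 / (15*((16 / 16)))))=-5625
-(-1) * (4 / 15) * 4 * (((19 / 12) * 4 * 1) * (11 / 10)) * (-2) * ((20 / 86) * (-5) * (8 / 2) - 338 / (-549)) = 318569504 / 5311575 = 59.98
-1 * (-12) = 12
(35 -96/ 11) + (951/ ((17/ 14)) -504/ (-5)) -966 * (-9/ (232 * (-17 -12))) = 2858978767/ 3145340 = 908.96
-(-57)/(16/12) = 171/4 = 42.75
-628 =-628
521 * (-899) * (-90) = 42154110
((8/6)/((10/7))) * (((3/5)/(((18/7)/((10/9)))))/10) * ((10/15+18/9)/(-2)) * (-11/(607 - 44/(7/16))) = 15092/21535875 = 0.00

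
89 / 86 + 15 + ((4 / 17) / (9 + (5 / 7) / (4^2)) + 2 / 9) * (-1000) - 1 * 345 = -7693557799 / 13329054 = -577.20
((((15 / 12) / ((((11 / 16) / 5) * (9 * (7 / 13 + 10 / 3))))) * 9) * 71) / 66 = 46150 / 18271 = 2.53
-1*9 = -9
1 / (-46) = -1 / 46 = -0.02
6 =6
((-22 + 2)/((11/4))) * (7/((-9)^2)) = -560/891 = -0.63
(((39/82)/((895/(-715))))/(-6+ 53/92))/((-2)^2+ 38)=42757/25635127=0.00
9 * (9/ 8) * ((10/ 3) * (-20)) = -675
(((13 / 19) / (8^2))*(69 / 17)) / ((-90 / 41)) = -12259 / 620160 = -0.02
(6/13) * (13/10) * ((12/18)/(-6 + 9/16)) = -32/435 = -0.07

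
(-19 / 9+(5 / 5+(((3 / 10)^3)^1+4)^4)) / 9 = 2356840695134969 / 81000000000000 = 29.10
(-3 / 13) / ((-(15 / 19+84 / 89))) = 1691 / 12701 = 0.13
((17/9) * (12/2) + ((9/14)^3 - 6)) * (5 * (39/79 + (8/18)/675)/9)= 10934674931/7111336680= 1.54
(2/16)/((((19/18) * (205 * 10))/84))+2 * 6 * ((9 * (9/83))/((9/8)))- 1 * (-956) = 3124273087/3232850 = 966.41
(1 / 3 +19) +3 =67 / 3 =22.33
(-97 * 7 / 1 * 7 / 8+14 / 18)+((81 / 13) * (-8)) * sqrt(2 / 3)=-42721 / 72 - 216 * sqrt(6) / 13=-634.05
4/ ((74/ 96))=192/ 37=5.19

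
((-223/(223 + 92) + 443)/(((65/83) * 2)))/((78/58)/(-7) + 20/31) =5197894837/8339175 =623.31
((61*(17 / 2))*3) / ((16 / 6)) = 9333 / 16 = 583.31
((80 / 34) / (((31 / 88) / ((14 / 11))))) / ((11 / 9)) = 40320 / 5797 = 6.96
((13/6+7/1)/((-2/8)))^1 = -110/3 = -36.67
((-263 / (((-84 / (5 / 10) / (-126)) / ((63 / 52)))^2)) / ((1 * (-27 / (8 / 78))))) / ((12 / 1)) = 38661 / 562432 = 0.07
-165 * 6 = -990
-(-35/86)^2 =-1225/7396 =-0.17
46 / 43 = 1.07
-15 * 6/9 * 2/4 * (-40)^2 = -8000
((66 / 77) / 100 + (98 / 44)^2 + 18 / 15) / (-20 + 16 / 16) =-522541 / 1609300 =-0.32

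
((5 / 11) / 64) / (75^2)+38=30096001 / 792000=38.00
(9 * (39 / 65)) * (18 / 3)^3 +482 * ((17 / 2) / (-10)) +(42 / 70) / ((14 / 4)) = 52981 / 70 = 756.87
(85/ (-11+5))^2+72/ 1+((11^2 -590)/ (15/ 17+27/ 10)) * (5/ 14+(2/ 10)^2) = 8064403/ 36540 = 220.70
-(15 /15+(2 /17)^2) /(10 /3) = -879 /2890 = -0.30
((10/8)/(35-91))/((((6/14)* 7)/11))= -55/672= -0.08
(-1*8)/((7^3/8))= -64/343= -0.19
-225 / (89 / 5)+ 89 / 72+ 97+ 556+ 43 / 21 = 28871263 / 44856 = 643.64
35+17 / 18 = 647 / 18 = 35.94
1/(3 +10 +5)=0.06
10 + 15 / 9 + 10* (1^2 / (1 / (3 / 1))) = 125 / 3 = 41.67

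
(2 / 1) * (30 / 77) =60 / 77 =0.78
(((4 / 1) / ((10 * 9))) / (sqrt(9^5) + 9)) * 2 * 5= 1 / 567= 0.00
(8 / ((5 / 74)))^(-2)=25 / 350464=0.00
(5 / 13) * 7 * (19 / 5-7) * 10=-1120 / 13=-86.15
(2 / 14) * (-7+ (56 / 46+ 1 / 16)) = -2105 / 2576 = -0.82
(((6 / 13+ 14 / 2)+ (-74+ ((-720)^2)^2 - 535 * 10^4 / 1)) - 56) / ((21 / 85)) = 42421456702085 / 39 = 1087729659027.82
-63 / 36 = -7 / 4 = -1.75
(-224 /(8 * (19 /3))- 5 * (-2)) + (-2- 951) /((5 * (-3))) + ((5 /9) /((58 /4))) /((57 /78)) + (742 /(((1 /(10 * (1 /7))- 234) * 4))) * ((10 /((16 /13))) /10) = 63417311567 /925547760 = 68.52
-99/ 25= -3.96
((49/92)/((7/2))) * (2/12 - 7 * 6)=-1757/276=-6.37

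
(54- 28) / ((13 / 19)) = 38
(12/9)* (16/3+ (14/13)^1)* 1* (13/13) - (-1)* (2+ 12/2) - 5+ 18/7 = 11563/819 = 14.12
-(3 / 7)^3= -27 / 343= -0.08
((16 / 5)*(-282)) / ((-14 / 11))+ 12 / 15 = 709.83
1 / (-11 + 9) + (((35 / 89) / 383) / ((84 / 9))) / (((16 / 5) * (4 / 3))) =-4362911 / 8726272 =-0.50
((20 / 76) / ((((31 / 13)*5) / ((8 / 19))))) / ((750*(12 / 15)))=13 / 839325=0.00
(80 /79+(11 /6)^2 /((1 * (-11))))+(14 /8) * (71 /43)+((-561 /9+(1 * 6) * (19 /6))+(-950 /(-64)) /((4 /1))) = -140981185 /3913344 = -36.03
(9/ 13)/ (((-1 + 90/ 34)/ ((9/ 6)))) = 459/ 728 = 0.63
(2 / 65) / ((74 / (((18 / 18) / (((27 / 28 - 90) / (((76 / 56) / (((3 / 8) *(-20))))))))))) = 76 / 89934975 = 0.00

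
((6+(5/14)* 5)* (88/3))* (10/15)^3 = 38368/567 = 67.67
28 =28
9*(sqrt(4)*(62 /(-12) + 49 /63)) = -79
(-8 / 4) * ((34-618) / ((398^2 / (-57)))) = -16644 / 39601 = -0.42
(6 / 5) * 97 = 582 / 5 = 116.40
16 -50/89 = 1374/89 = 15.44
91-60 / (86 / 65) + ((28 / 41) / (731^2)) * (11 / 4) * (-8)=1000161625 / 21908801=45.65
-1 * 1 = -1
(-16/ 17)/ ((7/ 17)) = -16/ 7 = -2.29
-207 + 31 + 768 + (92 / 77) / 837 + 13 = 38991737 / 64449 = 605.00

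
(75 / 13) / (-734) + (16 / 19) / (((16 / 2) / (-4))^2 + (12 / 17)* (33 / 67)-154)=-208395179 / 15451484646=-0.01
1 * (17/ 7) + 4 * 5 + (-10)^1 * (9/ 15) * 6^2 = -1355/ 7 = -193.57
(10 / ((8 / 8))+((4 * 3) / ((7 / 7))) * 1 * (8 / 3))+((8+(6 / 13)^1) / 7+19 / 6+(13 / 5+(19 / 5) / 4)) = 272593 / 5460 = 49.93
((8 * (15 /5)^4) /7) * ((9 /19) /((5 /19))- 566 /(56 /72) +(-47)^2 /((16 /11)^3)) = -94025367 /125440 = -749.56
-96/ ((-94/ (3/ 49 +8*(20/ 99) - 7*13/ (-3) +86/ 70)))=33.95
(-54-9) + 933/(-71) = -5406/71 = -76.14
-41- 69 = -110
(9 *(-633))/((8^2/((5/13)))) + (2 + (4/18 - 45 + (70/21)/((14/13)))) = -73.92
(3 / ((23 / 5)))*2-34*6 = -4662 / 23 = -202.70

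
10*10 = 100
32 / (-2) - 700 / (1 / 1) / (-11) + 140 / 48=6673 / 132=50.55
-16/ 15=-1.07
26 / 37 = 0.70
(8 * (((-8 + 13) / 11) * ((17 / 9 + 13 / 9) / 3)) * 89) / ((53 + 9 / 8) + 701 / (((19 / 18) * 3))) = 216448 / 165825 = 1.31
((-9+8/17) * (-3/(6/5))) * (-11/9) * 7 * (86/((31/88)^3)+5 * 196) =-2450766960950/4558023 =-537682.01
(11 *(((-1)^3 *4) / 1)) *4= -176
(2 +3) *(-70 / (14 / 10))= -250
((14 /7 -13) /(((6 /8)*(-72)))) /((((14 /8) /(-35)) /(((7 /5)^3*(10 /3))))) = -15092 /405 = -37.26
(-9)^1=-9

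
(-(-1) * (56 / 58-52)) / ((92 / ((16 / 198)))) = -2960 / 66033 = -0.04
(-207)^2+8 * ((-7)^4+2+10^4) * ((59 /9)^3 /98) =11719872077 /35721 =328094.74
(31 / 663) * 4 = 124 / 663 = 0.19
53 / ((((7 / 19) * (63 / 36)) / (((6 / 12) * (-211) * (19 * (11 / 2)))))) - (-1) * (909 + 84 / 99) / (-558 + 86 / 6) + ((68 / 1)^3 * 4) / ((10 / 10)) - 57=44130000543 / 125587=351389.88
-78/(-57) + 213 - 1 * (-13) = 4320/19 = 227.37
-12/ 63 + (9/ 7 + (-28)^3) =-460969/ 21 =-21950.90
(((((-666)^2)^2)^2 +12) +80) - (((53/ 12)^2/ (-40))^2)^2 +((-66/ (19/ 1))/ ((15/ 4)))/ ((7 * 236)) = 334339292927839393035618880431714221666233/ 8637609903390720000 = 38707385106219428618587.94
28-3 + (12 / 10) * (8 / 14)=899 / 35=25.69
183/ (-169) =-183/ 169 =-1.08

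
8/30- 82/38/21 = 109/665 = 0.16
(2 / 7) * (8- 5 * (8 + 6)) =-124 / 7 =-17.71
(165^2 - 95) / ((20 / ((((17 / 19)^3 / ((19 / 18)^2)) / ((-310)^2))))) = 1079646489 / 118976556950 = 0.01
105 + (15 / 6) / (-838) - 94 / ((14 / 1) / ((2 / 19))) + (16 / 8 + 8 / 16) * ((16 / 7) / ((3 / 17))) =91395313 / 668724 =136.67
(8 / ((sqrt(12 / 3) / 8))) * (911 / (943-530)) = 29152 / 413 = 70.59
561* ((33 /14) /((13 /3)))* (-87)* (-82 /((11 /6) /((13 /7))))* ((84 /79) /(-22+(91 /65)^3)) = -5589243000 /45899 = -121772.65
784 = 784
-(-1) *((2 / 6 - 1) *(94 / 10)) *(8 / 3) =-752 / 45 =-16.71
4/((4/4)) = 4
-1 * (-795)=795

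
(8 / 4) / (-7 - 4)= -2 / 11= -0.18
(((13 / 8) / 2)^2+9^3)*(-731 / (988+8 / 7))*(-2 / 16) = 955819781 / 14180352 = 67.40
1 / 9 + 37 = 334 / 9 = 37.11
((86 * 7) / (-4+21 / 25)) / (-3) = 15050 / 237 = 63.50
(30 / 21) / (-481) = -10 / 3367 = -0.00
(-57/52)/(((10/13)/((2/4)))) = -57/80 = -0.71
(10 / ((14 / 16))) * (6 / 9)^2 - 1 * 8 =-184 / 63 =-2.92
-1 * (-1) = 1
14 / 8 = 7 / 4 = 1.75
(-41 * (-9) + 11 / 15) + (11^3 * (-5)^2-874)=491561 / 15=32770.73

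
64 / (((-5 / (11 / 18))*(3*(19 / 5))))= -352 / 513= -0.69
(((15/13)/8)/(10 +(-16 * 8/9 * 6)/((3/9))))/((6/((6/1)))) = -0.00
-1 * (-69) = 69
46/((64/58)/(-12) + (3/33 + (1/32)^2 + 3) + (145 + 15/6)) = 45078528/147485117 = 0.31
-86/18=-43/9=-4.78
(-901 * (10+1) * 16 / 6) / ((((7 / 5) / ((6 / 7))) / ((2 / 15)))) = -317152 / 147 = -2157.50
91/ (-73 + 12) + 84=5033/ 61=82.51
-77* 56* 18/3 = -25872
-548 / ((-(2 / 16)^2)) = 35072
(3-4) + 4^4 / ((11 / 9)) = 2293 / 11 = 208.45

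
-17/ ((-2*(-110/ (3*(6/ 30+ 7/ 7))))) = -0.28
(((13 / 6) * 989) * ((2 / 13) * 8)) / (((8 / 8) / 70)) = 553840 / 3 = 184613.33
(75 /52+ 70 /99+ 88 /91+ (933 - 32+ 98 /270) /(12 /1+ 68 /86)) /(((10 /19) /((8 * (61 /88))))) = 1152524213831 /1486485000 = 775.34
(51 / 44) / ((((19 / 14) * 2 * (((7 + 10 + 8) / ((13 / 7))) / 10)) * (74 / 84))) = 13923 / 38665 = 0.36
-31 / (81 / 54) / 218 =-31 / 327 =-0.09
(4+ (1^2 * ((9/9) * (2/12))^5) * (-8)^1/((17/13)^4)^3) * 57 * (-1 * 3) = -43039027245019577453/62923201620814188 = -683.99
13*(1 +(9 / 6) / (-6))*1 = 39 / 4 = 9.75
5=5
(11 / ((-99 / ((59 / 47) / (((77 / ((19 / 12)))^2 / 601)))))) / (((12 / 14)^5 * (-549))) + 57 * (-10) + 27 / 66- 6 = -575.59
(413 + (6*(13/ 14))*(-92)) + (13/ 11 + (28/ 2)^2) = 7516/ 77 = 97.61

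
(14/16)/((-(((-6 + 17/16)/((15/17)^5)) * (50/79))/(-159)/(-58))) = 1960827750/1419857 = 1381.00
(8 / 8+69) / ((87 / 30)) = 700 / 29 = 24.14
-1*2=-2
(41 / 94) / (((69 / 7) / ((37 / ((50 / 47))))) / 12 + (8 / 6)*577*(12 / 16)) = 10619 / 14048217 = 0.00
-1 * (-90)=90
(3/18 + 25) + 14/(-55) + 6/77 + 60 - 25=59.99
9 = 9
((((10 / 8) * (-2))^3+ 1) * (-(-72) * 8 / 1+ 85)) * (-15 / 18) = 128895 / 16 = 8055.94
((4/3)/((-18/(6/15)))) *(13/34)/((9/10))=-52/4131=-0.01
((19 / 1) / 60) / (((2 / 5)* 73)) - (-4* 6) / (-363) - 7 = -1495661 / 211992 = -7.06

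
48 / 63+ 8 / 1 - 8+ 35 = 751 / 21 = 35.76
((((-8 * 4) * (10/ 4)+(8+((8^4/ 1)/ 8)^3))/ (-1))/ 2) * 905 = -60733489340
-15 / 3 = -5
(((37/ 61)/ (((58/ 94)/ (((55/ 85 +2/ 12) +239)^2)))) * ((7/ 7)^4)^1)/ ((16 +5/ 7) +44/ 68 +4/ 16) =119403264953/ 37195371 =3210.16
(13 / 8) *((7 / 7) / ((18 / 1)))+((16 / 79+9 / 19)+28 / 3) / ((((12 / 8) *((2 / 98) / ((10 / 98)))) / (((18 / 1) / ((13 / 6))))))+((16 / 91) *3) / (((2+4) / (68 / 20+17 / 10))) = 27313122191 / 98345520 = 277.73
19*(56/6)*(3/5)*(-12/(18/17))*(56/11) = -1012928/165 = -6138.96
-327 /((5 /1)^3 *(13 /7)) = -2289 /1625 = -1.41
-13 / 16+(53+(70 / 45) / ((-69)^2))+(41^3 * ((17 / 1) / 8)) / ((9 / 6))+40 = 67002310223 / 685584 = 97730.27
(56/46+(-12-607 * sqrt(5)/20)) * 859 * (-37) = 7882184/23+19292281 * sqrt(5)/20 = 2499646.24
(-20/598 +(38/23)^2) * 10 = 185420/6877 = 26.96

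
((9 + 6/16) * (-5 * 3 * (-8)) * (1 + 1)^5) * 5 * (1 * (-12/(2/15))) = -16200000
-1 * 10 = -10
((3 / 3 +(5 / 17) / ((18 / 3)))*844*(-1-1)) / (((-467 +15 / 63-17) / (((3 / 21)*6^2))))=3251088 / 172703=18.82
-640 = -640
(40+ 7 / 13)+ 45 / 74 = 39583 / 962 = 41.15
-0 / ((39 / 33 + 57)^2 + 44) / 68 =0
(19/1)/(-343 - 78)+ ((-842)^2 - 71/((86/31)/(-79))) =25741952009/36206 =710985.80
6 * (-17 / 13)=-102 / 13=-7.85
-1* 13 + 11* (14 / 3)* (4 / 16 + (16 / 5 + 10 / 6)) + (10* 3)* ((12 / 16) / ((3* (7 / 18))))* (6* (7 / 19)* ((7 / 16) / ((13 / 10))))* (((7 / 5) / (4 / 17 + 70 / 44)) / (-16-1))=1890359747 / 7591545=249.01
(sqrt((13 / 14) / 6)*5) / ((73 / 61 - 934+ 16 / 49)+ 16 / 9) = -6405*sqrt(273) / 50073466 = -0.00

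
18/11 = 1.64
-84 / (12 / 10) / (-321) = 70 / 321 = 0.22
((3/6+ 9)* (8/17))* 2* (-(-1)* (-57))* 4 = -34656/17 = -2038.59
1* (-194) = -194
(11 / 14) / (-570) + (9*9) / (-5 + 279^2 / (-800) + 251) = 9049043 / 16654260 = 0.54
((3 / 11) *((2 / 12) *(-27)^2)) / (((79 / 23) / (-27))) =-452709 / 1738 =-260.48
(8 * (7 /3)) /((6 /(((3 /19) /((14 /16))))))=32 /57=0.56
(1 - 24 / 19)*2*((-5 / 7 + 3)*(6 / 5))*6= -1152 / 133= -8.66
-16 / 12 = -4 / 3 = -1.33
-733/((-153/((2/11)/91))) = 1466/153153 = 0.01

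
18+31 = 49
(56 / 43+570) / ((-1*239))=-24566 / 10277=-2.39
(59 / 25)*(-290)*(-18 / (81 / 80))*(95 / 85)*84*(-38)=-43406526.75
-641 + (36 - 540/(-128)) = -19225/32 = -600.78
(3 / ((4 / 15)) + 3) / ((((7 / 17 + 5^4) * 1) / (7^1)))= 2261 / 14176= 0.16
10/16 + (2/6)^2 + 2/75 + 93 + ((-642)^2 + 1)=742065773/1800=412258.76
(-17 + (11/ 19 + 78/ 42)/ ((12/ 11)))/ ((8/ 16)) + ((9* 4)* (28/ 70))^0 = -28.53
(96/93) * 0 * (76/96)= 0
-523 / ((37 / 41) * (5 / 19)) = -407417 / 185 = -2202.25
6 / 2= 3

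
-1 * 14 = -14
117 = 117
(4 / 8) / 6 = 0.08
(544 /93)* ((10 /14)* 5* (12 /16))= 3400 /217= 15.67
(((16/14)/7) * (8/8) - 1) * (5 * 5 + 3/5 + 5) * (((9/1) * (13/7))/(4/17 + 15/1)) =-12476997/444185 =-28.09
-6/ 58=-3/ 29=-0.10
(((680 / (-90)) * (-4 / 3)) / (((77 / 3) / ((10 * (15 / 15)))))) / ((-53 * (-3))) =2720 / 110187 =0.02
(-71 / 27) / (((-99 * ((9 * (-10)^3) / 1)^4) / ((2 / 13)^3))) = 71 / 4816250492625000000000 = 0.00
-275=-275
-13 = -13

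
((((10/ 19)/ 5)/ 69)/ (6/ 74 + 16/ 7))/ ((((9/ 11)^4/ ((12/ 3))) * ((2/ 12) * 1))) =60672304/ 1757567241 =0.03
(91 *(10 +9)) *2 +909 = 4367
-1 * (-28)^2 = -784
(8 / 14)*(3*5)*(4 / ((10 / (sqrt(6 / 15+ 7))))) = 24*sqrt(185) / 35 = 9.33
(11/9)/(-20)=-11/180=-0.06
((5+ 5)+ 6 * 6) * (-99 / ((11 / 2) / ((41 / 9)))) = -3772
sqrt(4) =2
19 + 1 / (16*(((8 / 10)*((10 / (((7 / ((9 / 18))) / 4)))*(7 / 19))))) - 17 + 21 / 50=15963 / 6400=2.49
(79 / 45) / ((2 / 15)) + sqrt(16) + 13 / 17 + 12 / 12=1931 / 102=18.93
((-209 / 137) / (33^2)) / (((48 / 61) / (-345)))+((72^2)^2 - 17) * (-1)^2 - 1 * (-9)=5831840140069 / 217008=26873848.61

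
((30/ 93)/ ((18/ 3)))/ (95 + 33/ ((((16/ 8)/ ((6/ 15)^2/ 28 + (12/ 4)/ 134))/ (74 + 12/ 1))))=117250/ 294147003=0.00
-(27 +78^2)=-6111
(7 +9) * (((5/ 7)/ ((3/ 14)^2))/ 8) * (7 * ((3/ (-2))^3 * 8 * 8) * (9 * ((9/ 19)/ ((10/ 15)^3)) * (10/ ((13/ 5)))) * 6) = -3857868000/ 247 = -15618898.79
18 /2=9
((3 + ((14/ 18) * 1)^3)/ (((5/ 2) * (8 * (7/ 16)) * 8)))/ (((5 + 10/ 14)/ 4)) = 0.03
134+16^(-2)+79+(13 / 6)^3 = 1542587 / 6912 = 223.18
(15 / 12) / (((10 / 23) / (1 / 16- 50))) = -18377 / 128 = -143.57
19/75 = 0.25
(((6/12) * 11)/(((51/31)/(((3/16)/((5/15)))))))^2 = 1046529/295936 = 3.54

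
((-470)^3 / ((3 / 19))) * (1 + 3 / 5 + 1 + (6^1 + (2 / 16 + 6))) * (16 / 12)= -116188319300 / 9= -12909813255.56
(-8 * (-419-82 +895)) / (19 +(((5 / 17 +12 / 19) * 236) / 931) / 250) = -118480922000 / 714228657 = -165.89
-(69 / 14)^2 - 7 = -6133 / 196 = -31.29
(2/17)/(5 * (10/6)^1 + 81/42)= 0.01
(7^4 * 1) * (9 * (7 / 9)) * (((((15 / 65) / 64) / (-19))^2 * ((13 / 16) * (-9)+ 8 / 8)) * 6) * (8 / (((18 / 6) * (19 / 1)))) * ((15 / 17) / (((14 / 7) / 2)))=-229163445 / 80715395072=-0.00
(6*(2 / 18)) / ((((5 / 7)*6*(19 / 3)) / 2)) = 14 / 285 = 0.05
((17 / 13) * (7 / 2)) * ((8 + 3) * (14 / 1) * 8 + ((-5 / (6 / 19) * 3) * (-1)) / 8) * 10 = 11785165 / 208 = 56659.45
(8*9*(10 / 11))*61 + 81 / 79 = 3470571 / 869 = 3993.75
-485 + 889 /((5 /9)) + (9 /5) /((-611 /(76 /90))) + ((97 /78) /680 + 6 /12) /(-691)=9605078844557 /8612900400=1115.20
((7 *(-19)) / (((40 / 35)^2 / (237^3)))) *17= -23044203747.14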